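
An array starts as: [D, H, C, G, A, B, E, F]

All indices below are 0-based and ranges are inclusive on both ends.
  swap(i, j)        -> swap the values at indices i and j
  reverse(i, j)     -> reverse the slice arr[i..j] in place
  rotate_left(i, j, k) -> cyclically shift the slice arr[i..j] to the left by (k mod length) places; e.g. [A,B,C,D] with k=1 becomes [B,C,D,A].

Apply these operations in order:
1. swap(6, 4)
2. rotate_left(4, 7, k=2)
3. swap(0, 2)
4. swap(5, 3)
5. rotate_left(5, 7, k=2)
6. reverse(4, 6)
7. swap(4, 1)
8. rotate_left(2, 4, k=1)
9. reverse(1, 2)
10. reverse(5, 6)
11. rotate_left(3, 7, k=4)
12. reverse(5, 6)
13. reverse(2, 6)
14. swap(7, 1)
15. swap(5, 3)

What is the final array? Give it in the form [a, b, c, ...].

Answer: [C, B, D, E, H, A, G, F]

Derivation:
After 1 (swap(6, 4)): [D, H, C, G, E, B, A, F]
After 2 (rotate_left(4, 7, k=2)): [D, H, C, G, A, F, E, B]
After 3 (swap(0, 2)): [C, H, D, G, A, F, E, B]
After 4 (swap(5, 3)): [C, H, D, F, A, G, E, B]
After 5 (rotate_left(5, 7, k=2)): [C, H, D, F, A, B, G, E]
After 6 (reverse(4, 6)): [C, H, D, F, G, B, A, E]
After 7 (swap(4, 1)): [C, G, D, F, H, B, A, E]
After 8 (rotate_left(2, 4, k=1)): [C, G, F, H, D, B, A, E]
After 9 (reverse(1, 2)): [C, F, G, H, D, B, A, E]
After 10 (reverse(5, 6)): [C, F, G, H, D, A, B, E]
After 11 (rotate_left(3, 7, k=4)): [C, F, G, E, H, D, A, B]
After 12 (reverse(5, 6)): [C, F, G, E, H, A, D, B]
After 13 (reverse(2, 6)): [C, F, D, A, H, E, G, B]
After 14 (swap(7, 1)): [C, B, D, A, H, E, G, F]
After 15 (swap(5, 3)): [C, B, D, E, H, A, G, F]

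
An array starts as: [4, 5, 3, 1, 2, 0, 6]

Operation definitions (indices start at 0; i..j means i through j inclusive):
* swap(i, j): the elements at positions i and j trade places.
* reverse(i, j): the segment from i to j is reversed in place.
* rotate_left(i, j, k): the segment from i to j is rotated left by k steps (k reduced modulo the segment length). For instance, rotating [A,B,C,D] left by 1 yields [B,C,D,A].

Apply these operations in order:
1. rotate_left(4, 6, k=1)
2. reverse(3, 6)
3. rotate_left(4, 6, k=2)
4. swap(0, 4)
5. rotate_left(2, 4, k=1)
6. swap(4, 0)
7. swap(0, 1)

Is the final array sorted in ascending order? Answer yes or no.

After 1 (rotate_left(4, 6, k=1)): [4, 5, 3, 1, 0, 6, 2]
After 2 (reverse(3, 6)): [4, 5, 3, 2, 6, 0, 1]
After 3 (rotate_left(4, 6, k=2)): [4, 5, 3, 2, 1, 6, 0]
After 4 (swap(0, 4)): [1, 5, 3, 2, 4, 6, 0]
After 5 (rotate_left(2, 4, k=1)): [1, 5, 2, 4, 3, 6, 0]
After 6 (swap(4, 0)): [3, 5, 2, 4, 1, 6, 0]
After 7 (swap(0, 1)): [5, 3, 2, 4, 1, 6, 0]

Answer: no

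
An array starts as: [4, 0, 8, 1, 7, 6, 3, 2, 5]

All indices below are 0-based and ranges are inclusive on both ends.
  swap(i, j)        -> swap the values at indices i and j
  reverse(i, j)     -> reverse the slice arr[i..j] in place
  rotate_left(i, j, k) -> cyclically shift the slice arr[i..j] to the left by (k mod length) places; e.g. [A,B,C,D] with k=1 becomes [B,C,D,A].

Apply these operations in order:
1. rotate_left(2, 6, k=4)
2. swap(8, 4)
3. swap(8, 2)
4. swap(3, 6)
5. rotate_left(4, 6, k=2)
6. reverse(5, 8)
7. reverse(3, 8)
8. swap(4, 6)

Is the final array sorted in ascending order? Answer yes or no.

Answer: no

Derivation:
After 1 (rotate_left(2, 6, k=4)): [4, 0, 3, 8, 1, 7, 6, 2, 5]
After 2 (swap(8, 4)): [4, 0, 3, 8, 5, 7, 6, 2, 1]
After 3 (swap(8, 2)): [4, 0, 1, 8, 5, 7, 6, 2, 3]
After 4 (swap(3, 6)): [4, 0, 1, 6, 5, 7, 8, 2, 3]
After 5 (rotate_left(4, 6, k=2)): [4, 0, 1, 6, 8, 5, 7, 2, 3]
After 6 (reverse(5, 8)): [4, 0, 1, 6, 8, 3, 2, 7, 5]
After 7 (reverse(3, 8)): [4, 0, 1, 5, 7, 2, 3, 8, 6]
After 8 (swap(4, 6)): [4, 0, 1, 5, 3, 2, 7, 8, 6]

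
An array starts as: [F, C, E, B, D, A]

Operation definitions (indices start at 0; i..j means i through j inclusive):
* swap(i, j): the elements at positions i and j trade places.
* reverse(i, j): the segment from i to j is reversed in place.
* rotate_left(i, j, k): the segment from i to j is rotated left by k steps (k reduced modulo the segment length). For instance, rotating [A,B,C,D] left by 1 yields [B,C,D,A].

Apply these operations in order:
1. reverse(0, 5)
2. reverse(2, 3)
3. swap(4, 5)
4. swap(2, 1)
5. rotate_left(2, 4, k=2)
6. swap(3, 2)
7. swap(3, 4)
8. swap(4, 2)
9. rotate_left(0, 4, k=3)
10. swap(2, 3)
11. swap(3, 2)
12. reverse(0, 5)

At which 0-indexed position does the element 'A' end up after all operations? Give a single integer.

Answer: 3

Derivation:
After 1 (reverse(0, 5)): [A, D, B, E, C, F]
After 2 (reverse(2, 3)): [A, D, E, B, C, F]
After 3 (swap(4, 5)): [A, D, E, B, F, C]
After 4 (swap(2, 1)): [A, E, D, B, F, C]
After 5 (rotate_left(2, 4, k=2)): [A, E, F, D, B, C]
After 6 (swap(3, 2)): [A, E, D, F, B, C]
After 7 (swap(3, 4)): [A, E, D, B, F, C]
After 8 (swap(4, 2)): [A, E, F, B, D, C]
After 9 (rotate_left(0, 4, k=3)): [B, D, A, E, F, C]
After 10 (swap(2, 3)): [B, D, E, A, F, C]
After 11 (swap(3, 2)): [B, D, A, E, F, C]
After 12 (reverse(0, 5)): [C, F, E, A, D, B]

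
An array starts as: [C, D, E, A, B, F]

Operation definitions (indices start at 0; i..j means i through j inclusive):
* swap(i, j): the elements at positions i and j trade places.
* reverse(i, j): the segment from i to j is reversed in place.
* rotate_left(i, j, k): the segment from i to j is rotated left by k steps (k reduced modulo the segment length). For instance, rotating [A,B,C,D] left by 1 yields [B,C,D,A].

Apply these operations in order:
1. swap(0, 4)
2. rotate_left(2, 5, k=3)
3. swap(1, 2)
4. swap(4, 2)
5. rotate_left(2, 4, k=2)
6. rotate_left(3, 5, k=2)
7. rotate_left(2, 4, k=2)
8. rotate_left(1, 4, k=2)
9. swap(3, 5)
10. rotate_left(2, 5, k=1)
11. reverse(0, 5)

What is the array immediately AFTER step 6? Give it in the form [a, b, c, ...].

Answer: [B, F, D, C, A, E]

Derivation:
After 1 (swap(0, 4)): [B, D, E, A, C, F]
After 2 (rotate_left(2, 5, k=3)): [B, D, F, E, A, C]
After 3 (swap(1, 2)): [B, F, D, E, A, C]
After 4 (swap(4, 2)): [B, F, A, E, D, C]
After 5 (rotate_left(2, 4, k=2)): [B, F, D, A, E, C]
After 6 (rotate_left(3, 5, k=2)): [B, F, D, C, A, E]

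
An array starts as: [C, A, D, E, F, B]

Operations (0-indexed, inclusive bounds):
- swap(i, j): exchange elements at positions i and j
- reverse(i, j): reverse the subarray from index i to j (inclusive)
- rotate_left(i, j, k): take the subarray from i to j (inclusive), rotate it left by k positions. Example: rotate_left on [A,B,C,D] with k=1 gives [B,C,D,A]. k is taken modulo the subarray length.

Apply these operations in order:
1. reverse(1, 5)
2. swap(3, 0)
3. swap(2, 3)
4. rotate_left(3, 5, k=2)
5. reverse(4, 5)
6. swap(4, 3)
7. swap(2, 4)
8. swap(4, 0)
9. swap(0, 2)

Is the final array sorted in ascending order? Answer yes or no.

After 1 (reverse(1, 5)): [C, B, F, E, D, A]
After 2 (swap(3, 0)): [E, B, F, C, D, A]
After 3 (swap(2, 3)): [E, B, C, F, D, A]
After 4 (rotate_left(3, 5, k=2)): [E, B, C, A, F, D]
After 5 (reverse(4, 5)): [E, B, C, A, D, F]
After 6 (swap(4, 3)): [E, B, C, D, A, F]
After 7 (swap(2, 4)): [E, B, A, D, C, F]
After 8 (swap(4, 0)): [C, B, A, D, E, F]
After 9 (swap(0, 2)): [A, B, C, D, E, F]

Answer: yes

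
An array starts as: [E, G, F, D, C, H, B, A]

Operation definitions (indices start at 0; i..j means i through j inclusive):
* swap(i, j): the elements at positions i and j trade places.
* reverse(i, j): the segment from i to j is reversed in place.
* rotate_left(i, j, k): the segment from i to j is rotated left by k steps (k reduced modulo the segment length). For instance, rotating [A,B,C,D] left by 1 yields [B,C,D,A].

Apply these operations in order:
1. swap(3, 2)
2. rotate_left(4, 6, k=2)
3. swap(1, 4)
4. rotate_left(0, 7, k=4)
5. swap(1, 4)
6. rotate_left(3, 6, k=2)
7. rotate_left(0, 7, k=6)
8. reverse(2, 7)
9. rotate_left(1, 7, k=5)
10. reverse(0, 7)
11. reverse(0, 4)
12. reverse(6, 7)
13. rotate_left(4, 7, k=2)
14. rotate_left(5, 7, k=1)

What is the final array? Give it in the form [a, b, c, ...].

Answer: [F, A, D, B, C, H, G, E]

Derivation:
After 1 (swap(3, 2)): [E, G, D, F, C, H, B, A]
After 2 (rotate_left(4, 6, k=2)): [E, G, D, F, B, C, H, A]
After 3 (swap(1, 4)): [E, B, D, F, G, C, H, A]
After 4 (rotate_left(0, 7, k=4)): [G, C, H, A, E, B, D, F]
After 5 (swap(1, 4)): [G, E, H, A, C, B, D, F]
After 6 (rotate_left(3, 6, k=2)): [G, E, H, B, D, A, C, F]
After 7 (rotate_left(0, 7, k=6)): [C, F, G, E, H, B, D, A]
After 8 (reverse(2, 7)): [C, F, A, D, B, H, E, G]
After 9 (rotate_left(1, 7, k=5)): [C, E, G, F, A, D, B, H]
After 10 (reverse(0, 7)): [H, B, D, A, F, G, E, C]
After 11 (reverse(0, 4)): [F, A, D, B, H, G, E, C]
After 12 (reverse(6, 7)): [F, A, D, B, H, G, C, E]
After 13 (rotate_left(4, 7, k=2)): [F, A, D, B, C, E, H, G]
After 14 (rotate_left(5, 7, k=1)): [F, A, D, B, C, H, G, E]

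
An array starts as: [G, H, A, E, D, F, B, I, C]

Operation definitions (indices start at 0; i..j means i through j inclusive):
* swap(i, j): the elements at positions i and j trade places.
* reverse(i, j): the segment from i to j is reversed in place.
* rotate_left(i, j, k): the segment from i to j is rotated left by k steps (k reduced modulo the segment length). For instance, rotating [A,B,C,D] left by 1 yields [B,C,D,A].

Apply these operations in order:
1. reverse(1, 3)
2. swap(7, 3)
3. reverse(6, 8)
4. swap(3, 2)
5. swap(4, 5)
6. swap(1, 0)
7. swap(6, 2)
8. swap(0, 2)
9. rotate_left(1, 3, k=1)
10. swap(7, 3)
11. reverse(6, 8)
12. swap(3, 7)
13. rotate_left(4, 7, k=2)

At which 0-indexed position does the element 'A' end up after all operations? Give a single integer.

After 1 (reverse(1, 3)): [G, E, A, H, D, F, B, I, C]
After 2 (swap(7, 3)): [G, E, A, I, D, F, B, H, C]
After 3 (reverse(6, 8)): [G, E, A, I, D, F, C, H, B]
After 4 (swap(3, 2)): [G, E, I, A, D, F, C, H, B]
After 5 (swap(4, 5)): [G, E, I, A, F, D, C, H, B]
After 6 (swap(1, 0)): [E, G, I, A, F, D, C, H, B]
After 7 (swap(6, 2)): [E, G, C, A, F, D, I, H, B]
After 8 (swap(0, 2)): [C, G, E, A, F, D, I, H, B]
After 9 (rotate_left(1, 3, k=1)): [C, E, A, G, F, D, I, H, B]
After 10 (swap(7, 3)): [C, E, A, H, F, D, I, G, B]
After 11 (reverse(6, 8)): [C, E, A, H, F, D, B, G, I]
After 12 (swap(3, 7)): [C, E, A, G, F, D, B, H, I]
After 13 (rotate_left(4, 7, k=2)): [C, E, A, G, B, H, F, D, I]

Answer: 2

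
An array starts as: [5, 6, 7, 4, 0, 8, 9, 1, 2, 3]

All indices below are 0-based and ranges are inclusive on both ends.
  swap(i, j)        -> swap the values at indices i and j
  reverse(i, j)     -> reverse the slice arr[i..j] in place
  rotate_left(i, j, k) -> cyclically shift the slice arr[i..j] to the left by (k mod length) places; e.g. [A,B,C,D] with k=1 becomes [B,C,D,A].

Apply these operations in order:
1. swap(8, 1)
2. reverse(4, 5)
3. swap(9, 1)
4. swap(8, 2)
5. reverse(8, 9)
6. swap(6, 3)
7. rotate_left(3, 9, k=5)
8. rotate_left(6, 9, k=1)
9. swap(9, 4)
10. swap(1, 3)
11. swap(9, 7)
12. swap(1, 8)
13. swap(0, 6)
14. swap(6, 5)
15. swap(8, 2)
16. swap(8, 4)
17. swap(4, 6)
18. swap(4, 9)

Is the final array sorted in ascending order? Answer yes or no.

Answer: yes

Derivation:
After 1 (swap(8, 1)): [5, 2, 7, 4, 0, 8, 9, 1, 6, 3]
After 2 (reverse(4, 5)): [5, 2, 7, 4, 8, 0, 9, 1, 6, 3]
After 3 (swap(9, 1)): [5, 3, 7, 4, 8, 0, 9, 1, 6, 2]
After 4 (swap(8, 2)): [5, 3, 6, 4, 8, 0, 9, 1, 7, 2]
After 5 (reverse(8, 9)): [5, 3, 6, 4, 8, 0, 9, 1, 2, 7]
After 6 (swap(6, 3)): [5, 3, 6, 9, 8, 0, 4, 1, 2, 7]
After 7 (rotate_left(3, 9, k=5)): [5, 3, 6, 2, 7, 9, 8, 0, 4, 1]
After 8 (rotate_left(6, 9, k=1)): [5, 3, 6, 2, 7, 9, 0, 4, 1, 8]
After 9 (swap(9, 4)): [5, 3, 6, 2, 8, 9, 0, 4, 1, 7]
After 10 (swap(1, 3)): [5, 2, 6, 3, 8, 9, 0, 4, 1, 7]
After 11 (swap(9, 7)): [5, 2, 6, 3, 8, 9, 0, 7, 1, 4]
After 12 (swap(1, 8)): [5, 1, 6, 3, 8, 9, 0, 7, 2, 4]
After 13 (swap(0, 6)): [0, 1, 6, 3, 8, 9, 5, 7, 2, 4]
After 14 (swap(6, 5)): [0, 1, 6, 3, 8, 5, 9, 7, 2, 4]
After 15 (swap(8, 2)): [0, 1, 2, 3, 8, 5, 9, 7, 6, 4]
After 16 (swap(8, 4)): [0, 1, 2, 3, 6, 5, 9, 7, 8, 4]
After 17 (swap(4, 6)): [0, 1, 2, 3, 9, 5, 6, 7, 8, 4]
After 18 (swap(4, 9)): [0, 1, 2, 3, 4, 5, 6, 7, 8, 9]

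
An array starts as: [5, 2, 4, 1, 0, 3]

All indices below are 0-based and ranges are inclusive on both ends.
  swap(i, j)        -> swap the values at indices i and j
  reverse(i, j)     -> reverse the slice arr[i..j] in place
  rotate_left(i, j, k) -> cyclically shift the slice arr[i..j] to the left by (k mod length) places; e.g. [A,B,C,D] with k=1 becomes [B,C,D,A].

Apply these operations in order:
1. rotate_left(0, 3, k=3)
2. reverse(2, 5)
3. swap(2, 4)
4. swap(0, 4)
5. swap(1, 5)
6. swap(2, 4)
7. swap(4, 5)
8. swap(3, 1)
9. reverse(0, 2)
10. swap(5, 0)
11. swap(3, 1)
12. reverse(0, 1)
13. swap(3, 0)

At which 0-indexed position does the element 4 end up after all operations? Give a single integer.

Answer: 1

Derivation:
After 1 (rotate_left(0, 3, k=3)): [1, 5, 2, 4, 0, 3]
After 2 (reverse(2, 5)): [1, 5, 3, 0, 4, 2]
After 3 (swap(2, 4)): [1, 5, 4, 0, 3, 2]
After 4 (swap(0, 4)): [3, 5, 4, 0, 1, 2]
After 5 (swap(1, 5)): [3, 2, 4, 0, 1, 5]
After 6 (swap(2, 4)): [3, 2, 1, 0, 4, 5]
After 7 (swap(4, 5)): [3, 2, 1, 0, 5, 4]
After 8 (swap(3, 1)): [3, 0, 1, 2, 5, 4]
After 9 (reverse(0, 2)): [1, 0, 3, 2, 5, 4]
After 10 (swap(5, 0)): [4, 0, 3, 2, 5, 1]
After 11 (swap(3, 1)): [4, 2, 3, 0, 5, 1]
After 12 (reverse(0, 1)): [2, 4, 3, 0, 5, 1]
After 13 (swap(3, 0)): [0, 4, 3, 2, 5, 1]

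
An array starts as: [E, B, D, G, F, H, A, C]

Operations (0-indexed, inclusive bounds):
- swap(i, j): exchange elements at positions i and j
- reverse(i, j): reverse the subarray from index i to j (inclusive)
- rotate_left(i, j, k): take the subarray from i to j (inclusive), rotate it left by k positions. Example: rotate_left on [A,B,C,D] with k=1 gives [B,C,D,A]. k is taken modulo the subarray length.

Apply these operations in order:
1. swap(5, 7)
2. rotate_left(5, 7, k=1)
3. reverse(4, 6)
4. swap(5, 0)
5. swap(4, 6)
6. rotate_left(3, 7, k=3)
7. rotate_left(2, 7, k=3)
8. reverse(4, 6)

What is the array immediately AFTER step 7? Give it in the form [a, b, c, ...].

After 1 (swap(5, 7)): [E, B, D, G, F, C, A, H]
After 2 (rotate_left(5, 7, k=1)): [E, B, D, G, F, A, H, C]
After 3 (reverse(4, 6)): [E, B, D, G, H, A, F, C]
After 4 (swap(5, 0)): [A, B, D, G, H, E, F, C]
After 5 (swap(4, 6)): [A, B, D, G, F, E, H, C]
After 6 (rotate_left(3, 7, k=3)): [A, B, D, H, C, G, F, E]
After 7 (rotate_left(2, 7, k=3)): [A, B, G, F, E, D, H, C]

Answer: [A, B, G, F, E, D, H, C]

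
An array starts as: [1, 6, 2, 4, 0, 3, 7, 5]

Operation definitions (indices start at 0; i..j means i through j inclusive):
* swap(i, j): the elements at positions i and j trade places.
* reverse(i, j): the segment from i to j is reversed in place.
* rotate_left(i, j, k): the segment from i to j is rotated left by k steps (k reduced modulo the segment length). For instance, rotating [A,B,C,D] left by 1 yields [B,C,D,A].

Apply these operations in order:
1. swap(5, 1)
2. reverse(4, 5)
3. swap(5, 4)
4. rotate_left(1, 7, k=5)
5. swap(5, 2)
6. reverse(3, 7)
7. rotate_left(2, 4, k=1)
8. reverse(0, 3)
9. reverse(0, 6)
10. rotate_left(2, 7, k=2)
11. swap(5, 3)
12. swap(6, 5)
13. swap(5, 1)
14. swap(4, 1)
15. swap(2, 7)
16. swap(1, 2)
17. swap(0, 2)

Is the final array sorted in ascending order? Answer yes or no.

Answer: yes

Derivation:
After 1 (swap(5, 1)): [1, 3, 2, 4, 0, 6, 7, 5]
After 2 (reverse(4, 5)): [1, 3, 2, 4, 6, 0, 7, 5]
After 3 (swap(5, 4)): [1, 3, 2, 4, 0, 6, 7, 5]
After 4 (rotate_left(1, 7, k=5)): [1, 7, 5, 3, 2, 4, 0, 6]
After 5 (swap(5, 2)): [1, 7, 4, 3, 2, 5, 0, 6]
After 6 (reverse(3, 7)): [1, 7, 4, 6, 0, 5, 2, 3]
After 7 (rotate_left(2, 4, k=1)): [1, 7, 6, 0, 4, 5, 2, 3]
After 8 (reverse(0, 3)): [0, 6, 7, 1, 4, 5, 2, 3]
After 9 (reverse(0, 6)): [2, 5, 4, 1, 7, 6, 0, 3]
After 10 (rotate_left(2, 7, k=2)): [2, 5, 7, 6, 0, 3, 4, 1]
After 11 (swap(5, 3)): [2, 5, 7, 3, 0, 6, 4, 1]
After 12 (swap(6, 5)): [2, 5, 7, 3, 0, 4, 6, 1]
After 13 (swap(5, 1)): [2, 4, 7, 3, 0, 5, 6, 1]
After 14 (swap(4, 1)): [2, 0, 7, 3, 4, 5, 6, 1]
After 15 (swap(2, 7)): [2, 0, 1, 3, 4, 5, 6, 7]
After 16 (swap(1, 2)): [2, 1, 0, 3, 4, 5, 6, 7]
After 17 (swap(0, 2)): [0, 1, 2, 3, 4, 5, 6, 7]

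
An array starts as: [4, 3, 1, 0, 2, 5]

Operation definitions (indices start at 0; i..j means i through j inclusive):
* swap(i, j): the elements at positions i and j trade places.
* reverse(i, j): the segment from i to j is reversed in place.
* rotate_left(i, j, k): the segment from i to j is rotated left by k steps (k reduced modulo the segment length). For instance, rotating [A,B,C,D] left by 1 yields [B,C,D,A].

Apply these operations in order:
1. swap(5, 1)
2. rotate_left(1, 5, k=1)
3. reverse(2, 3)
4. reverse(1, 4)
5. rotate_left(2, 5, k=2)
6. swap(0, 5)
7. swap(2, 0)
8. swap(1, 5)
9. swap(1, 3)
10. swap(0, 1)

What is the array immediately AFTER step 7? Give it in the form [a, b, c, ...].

After 1 (swap(5, 1)): [4, 5, 1, 0, 2, 3]
After 2 (rotate_left(1, 5, k=1)): [4, 1, 0, 2, 3, 5]
After 3 (reverse(2, 3)): [4, 1, 2, 0, 3, 5]
After 4 (reverse(1, 4)): [4, 3, 0, 2, 1, 5]
After 5 (rotate_left(2, 5, k=2)): [4, 3, 1, 5, 0, 2]
After 6 (swap(0, 5)): [2, 3, 1, 5, 0, 4]
After 7 (swap(2, 0)): [1, 3, 2, 5, 0, 4]

Answer: [1, 3, 2, 5, 0, 4]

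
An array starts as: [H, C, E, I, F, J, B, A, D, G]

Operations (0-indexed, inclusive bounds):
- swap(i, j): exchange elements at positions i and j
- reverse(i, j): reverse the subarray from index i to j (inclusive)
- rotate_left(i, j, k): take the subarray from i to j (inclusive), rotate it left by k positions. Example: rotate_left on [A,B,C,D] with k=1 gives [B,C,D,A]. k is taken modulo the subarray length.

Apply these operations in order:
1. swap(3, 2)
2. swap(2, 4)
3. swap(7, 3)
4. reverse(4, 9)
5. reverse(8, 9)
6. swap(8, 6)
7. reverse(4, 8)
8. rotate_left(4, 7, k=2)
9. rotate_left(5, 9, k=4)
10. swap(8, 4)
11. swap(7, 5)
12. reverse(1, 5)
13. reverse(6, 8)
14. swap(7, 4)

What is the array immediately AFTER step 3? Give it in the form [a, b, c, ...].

After 1 (swap(3, 2)): [H, C, I, E, F, J, B, A, D, G]
After 2 (swap(2, 4)): [H, C, F, E, I, J, B, A, D, G]
After 3 (swap(7, 3)): [H, C, F, A, I, J, B, E, D, G]

Answer: [H, C, F, A, I, J, B, E, D, G]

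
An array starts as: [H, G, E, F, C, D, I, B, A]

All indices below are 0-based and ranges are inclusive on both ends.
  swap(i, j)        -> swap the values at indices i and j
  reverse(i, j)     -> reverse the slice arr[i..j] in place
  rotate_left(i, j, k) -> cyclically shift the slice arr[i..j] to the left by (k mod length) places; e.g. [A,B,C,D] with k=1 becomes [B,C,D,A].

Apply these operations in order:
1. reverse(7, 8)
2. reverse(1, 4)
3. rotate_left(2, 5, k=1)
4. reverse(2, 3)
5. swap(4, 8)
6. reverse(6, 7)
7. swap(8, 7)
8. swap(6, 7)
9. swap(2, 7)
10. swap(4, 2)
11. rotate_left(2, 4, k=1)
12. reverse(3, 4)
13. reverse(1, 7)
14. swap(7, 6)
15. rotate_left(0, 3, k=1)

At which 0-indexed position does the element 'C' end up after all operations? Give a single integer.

After 1 (reverse(7, 8)): [H, G, E, F, C, D, I, A, B]
After 2 (reverse(1, 4)): [H, C, F, E, G, D, I, A, B]
After 3 (rotate_left(2, 5, k=1)): [H, C, E, G, D, F, I, A, B]
After 4 (reverse(2, 3)): [H, C, G, E, D, F, I, A, B]
After 5 (swap(4, 8)): [H, C, G, E, B, F, I, A, D]
After 6 (reverse(6, 7)): [H, C, G, E, B, F, A, I, D]
After 7 (swap(8, 7)): [H, C, G, E, B, F, A, D, I]
After 8 (swap(6, 7)): [H, C, G, E, B, F, D, A, I]
After 9 (swap(2, 7)): [H, C, A, E, B, F, D, G, I]
After 10 (swap(4, 2)): [H, C, B, E, A, F, D, G, I]
After 11 (rotate_left(2, 4, k=1)): [H, C, E, A, B, F, D, G, I]
After 12 (reverse(3, 4)): [H, C, E, B, A, F, D, G, I]
After 13 (reverse(1, 7)): [H, G, D, F, A, B, E, C, I]
After 14 (swap(7, 6)): [H, G, D, F, A, B, C, E, I]
After 15 (rotate_left(0, 3, k=1)): [G, D, F, H, A, B, C, E, I]

Answer: 6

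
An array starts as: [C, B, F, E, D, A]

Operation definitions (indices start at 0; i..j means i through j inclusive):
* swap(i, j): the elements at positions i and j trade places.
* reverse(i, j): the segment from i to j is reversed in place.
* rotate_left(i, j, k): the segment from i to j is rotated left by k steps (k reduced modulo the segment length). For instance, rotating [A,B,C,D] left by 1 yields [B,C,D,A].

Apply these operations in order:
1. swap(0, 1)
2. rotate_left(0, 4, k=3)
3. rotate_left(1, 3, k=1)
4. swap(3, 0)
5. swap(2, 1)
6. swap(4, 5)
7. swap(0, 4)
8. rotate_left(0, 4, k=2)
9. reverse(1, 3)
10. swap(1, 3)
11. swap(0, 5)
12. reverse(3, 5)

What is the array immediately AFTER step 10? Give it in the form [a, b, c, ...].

Answer: [B, E, D, A, C, F]

Derivation:
After 1 (swap(0, 1)): [B, C, F, E, D, A]
After 2 (rotate_left(0, 4, k=3)): [E, D, B, C, F, A]
After 3 (rotate_left(1, 3, k=1)): [E, B, C, D, F, A]
After 4 (swap(3, 0)): [D, B, C, E, F, A]
After 5 (swap(2, 1)): [D, C, B, E, F, A]
After 6 (swap(4, 5)): [D, C, B, E, A, F]
After 7 (swap(0, 4)): [A, C, B, E, D, F]
After 8 (rotate_left(0, 4, k=2)): [B, E, D, A, C, F]
After 9 (reverse(1, 3)): [B, A, D, E, C, F]
After 10 (swap(1, 3)): [B, E, D, A, C, F]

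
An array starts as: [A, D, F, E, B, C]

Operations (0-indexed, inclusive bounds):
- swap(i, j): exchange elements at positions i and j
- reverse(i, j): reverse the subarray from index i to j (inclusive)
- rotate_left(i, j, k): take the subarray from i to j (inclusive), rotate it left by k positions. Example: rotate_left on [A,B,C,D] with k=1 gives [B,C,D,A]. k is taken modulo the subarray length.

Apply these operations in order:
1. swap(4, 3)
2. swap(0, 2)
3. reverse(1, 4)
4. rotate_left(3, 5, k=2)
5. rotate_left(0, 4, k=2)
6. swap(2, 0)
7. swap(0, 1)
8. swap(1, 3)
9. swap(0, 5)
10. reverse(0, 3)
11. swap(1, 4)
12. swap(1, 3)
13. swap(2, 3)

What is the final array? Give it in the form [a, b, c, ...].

After 1 (swap(4, 3)): [A, D, F, B, E, C]
After 2 (swap(0, 2)): [F, D, A, B, E, C]
After 3 (reverse(1, 4)): [F, E, B, A, D, C]
After 4 (rotate_left(3, 5, k=2)): [F, E, B, C, A, D]
After 5 (rotate_left(0, 4, k=2)): [B, C, A, F, E, D]
After 6 (swap(2, 0)): [A, C, B, F, E, D]
After 7 (swap(0, 1)): [C, A, B, F, E, D]
After 8 (swap(1, 3)): [C, F, B, A, E, D]
After 9 (swap(0, 5)): [D, F, B, A, E, C]
After 10 (reverse(0, 3)): [A, B, F, D, E, C]
After 11 (swap(1, 4)): [A, E, F, D, B, C]
After 12 (swap(1, 3)): [A, D, F, E, B, C]
After 13 (swap(2, 3)): [A, D, E, F, B, C]

Answer: [A, D, E, F, B, C]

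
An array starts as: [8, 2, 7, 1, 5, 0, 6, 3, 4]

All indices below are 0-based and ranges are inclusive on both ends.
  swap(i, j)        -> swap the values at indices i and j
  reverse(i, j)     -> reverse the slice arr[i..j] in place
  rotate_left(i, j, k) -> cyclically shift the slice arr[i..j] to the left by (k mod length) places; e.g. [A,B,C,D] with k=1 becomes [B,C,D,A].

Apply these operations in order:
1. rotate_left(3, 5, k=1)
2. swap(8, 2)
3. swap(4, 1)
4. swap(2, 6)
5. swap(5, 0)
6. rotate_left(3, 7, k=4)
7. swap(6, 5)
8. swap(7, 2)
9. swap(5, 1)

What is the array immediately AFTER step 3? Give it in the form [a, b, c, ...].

After 1 (rotate_left(3, 5, k=1)): [8, 2, 7, 5, 0, 1, 6, 3, 4]
After 2 (swap(8, 2)): [8, 2, 4, 5, 0, 1, 6, 3, 7]
After 3 (swap(4, 1)): [8, 0, 4, 5, 2, 1, 6, 3, 7]

Answer: [8, 0, 4, 5, 2, 1, 6, 3, 7]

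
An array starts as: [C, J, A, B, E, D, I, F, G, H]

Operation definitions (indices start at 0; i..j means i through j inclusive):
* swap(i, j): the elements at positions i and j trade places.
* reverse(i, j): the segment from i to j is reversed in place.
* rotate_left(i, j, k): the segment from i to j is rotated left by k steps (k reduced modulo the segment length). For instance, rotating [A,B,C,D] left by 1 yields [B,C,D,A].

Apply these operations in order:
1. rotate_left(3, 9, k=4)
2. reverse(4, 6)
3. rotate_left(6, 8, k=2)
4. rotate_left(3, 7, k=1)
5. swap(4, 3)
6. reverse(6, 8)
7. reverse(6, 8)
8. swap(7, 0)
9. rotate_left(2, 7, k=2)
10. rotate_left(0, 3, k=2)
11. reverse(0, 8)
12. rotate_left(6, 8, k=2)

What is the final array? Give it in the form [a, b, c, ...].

After 1 (rotate_left(3, 9, k=4)): [C, J, A, F, G, H, B, E, D, I]
After 2 (reverse(4, 6)): [C, J, A, F, B, H, G, E, D, I]
After 3 (rotate_left(6, 8, k=2)): [C, J, A, F, B, H, D, G, E, I]
After 4 (rotate_left(3, 7, k=1)): [C, J, A, B, H, D, G, F, E, I]
After 5 (swap(4, 3)): [C, J, A, H, B, D, G, F, E, I]
After 6 (reverse(6, 8)): [C, J, A, H, B, D, E, F, G, I]
After 7 (reverse(6, 8)): [C, J, A, H, B, D, G, F, E, I]
After 8 (swap(7, 0)): [F, J, A, H, B, D, G, C, E, I]
After 9 (rotate_left(2, 7, k=2)): [F, J, B, D, G, C, A, H, E, I]
After 10 (rotate_left(0, 3, k=2)): [B, D, F, J, G, C, A, H, E, I]
After 11 (reverse(0, 8)): [E, H, A, C, G, J, F, D, B, I]
After 12 (rotate_left(6, 8, k=2)): [E, H, A, C, G, J, B, F, D, I]

Answer: [E, H, A, C, G, J, B, F, D, I]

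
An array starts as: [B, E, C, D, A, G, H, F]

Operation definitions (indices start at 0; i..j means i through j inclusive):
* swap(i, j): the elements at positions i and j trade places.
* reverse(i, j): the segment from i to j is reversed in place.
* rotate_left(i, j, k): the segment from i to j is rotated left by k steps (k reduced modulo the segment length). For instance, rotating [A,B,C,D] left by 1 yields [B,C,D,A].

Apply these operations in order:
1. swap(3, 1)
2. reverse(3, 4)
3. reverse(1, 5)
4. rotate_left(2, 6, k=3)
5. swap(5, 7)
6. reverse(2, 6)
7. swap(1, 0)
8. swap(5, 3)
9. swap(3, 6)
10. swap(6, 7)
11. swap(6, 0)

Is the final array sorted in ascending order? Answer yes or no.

Answer: yes

Derivation:
After 1 (swap(3, 1)): [B, D, C, E, A, G, H, F]
After 2 (reverse(3, 4)): [B, D, C, A, E, G, H, F]
After 3 (reverse(1, 5)): [B, G, E, A, C, D, H, F]
After 4 (rotate_left(2, 6, k=3)): [B, G, D, H, E, A, C, F]
After 5 (swap(5, 7)): [B, G, D, H, E, F, C, A]
After 6 (reverse(2, 6)): [B, G, C, F, E, H, D, A]
After 7 (swap(1, 0)): [G, B, C, F, E, H, D, A]
After 8 (swap(5, 3)): [G, B, C, H, E, F, D, A]
After 9 (swap(3, 6)): [G, B, C, D, E, F, H, A]
After 10 (swap(6, 7)): [G, B, C, D, E, F, A, H]
After 11 (swap(6, 0)): [A, B, C, D, E, F, G, H]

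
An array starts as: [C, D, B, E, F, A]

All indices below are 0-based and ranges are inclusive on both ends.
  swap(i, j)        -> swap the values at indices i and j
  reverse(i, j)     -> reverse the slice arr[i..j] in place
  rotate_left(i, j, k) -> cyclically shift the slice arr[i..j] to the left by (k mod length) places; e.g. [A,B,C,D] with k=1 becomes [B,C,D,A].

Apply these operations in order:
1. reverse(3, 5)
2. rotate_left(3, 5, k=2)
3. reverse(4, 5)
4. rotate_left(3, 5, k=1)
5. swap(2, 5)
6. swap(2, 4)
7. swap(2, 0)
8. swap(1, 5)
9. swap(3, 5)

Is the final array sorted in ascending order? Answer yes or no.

After 1 (reverse(3, 5)): [C, D, B, A, F, E]
After 2 (rotate_left(3, 5, k=2)): [C, D, B, E, A, F]
After 3 (reverse(4, 5)): [C, D, B, E, F, A]
After 4 (rotate_left(3, 5, k=1)): [C, D, B, F, A, E]
After 5 (swap(2, 5)): [C, D, E, F, A, B]
After 6 (swap(2, 4)): [C, D, A, F, E, B]
After 7 (swap(2, 0)): [A, D, C, F, E, B]
After 8 (swap(1, 5)): [A, B, C, F, E, D]
After 9 (swap(3, 5)): [A, B, C, D, E, F]

Answer: yes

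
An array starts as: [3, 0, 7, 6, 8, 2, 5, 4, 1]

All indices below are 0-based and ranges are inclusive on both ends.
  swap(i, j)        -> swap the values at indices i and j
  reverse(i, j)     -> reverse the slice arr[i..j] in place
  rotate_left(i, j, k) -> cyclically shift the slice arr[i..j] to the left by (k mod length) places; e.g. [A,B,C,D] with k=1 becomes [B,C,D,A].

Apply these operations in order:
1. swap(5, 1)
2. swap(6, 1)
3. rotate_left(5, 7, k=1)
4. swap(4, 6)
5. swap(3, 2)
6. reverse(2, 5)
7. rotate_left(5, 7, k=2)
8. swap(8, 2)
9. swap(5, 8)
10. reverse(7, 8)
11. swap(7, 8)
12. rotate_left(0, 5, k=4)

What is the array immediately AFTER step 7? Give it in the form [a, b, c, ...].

After 1 (swap(5, 1)): [3, 2, 7, 6, 8, 0, 5, 4, 1]
After 2 (swap(6, 1)): [3, 5, 7, 6, 8, 0, 2, 4, 1]
After 3 (rotate_left(5, 7, k=1)): [3, 5, 7, 6, 8, 2, 4, 0, 1]
After 4 (swap(4, 6)): [3, 5, 7, 6, 4, 2, 8, 0, 1]
After 5 (swap(3, 2)): [3, 5, 6, 7, 4, 2, 8, 0, 1]
After 6 (reverse(2, 5)): [3, 5, 2, 4, 7, 6, 8, 0, 1]
After 7 (rotate_left(5, 7, k=2)): [3, 5, 2, 4, 7, 0, 6, 8, 1]

Answer: [3, 5, 2, 4, 7, 0, 6, 8, 1]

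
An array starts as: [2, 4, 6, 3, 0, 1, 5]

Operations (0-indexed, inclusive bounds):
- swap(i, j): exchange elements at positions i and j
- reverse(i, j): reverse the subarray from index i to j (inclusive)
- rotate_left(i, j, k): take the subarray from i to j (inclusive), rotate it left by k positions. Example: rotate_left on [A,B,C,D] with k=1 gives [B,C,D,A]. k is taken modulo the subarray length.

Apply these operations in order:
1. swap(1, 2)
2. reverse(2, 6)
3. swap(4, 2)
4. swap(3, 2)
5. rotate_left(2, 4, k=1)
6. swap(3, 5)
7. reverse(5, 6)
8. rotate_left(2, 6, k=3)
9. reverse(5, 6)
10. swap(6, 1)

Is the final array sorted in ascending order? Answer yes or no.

After 1 (swap(1, 2)): [2, 6, 4, 3, 0, 1, 5]
After 2 (reverse(2, 6)): [2, 6, 5, 1, 0, 3, 4]
After 3 (swap(4, 2)): [2, 6, 0, 1, 5, 3, 4]
After 4 (swap(3, 2)): [2, 6, 1, 0, 5, 3, 4]
After 5 (rotate_left(2, 4, k=1)): [2, 6, 0, 5, 1, 3, 4]
After 6 (swap(3, 5)): [2, 6, 0, 3, 1, 5, 4]
After 7 (reverse(5, 6)): [2, 6, 0, 3, 1, 4, 5]
After 8 (rotate_left(2, 6, k=3)): [2, 6, 4, 5, 0, 3, 1]
After 9 (reverse(5, 6)): [2, 6, 4, 5, 0, 1, 3]
After 10 (swap(6, 1)): [2, 3, 4, 5, 0, 1, 6]

Answer: no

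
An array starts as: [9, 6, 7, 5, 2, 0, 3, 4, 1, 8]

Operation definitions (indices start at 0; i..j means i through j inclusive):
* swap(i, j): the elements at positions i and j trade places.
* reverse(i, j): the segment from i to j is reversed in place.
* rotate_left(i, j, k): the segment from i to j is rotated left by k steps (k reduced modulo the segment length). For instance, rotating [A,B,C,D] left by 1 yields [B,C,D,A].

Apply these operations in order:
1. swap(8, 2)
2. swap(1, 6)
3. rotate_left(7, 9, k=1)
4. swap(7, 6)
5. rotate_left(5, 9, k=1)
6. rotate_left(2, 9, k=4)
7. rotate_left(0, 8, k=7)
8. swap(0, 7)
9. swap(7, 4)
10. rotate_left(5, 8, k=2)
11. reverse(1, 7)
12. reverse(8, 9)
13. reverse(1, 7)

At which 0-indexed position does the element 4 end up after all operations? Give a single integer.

After 1 (swap(8, 2)): [9, 6, 1, 5, 2, 0, 3, 4, 7, 8]
After 2 (swap(1, 6)): [9, 3, 1, 5, 2, 0, 6, 4, 7, 8]
After 3 (rotate_left(7, 9, k=1)): [9, 3, 1, 5, 2, 0, 6, 7, 8, 4]
After 4 (swap(7, 6)): [9, 3, 1, 5, 2, 0, 7, 6, 8, 4]
After 5 (rotate_left(5, 9, k=1)): [9, 3, 1, 5, 2, 7, 6, 8, 4, 0]
After 6 (rotate_left(2, 9, k=4)): [9, 3, 6, 8, 4, 0, 1, 5, 2, 7]
After 7 (rotate_left(0, 8, k=7)): [5, 2, 9, 3, 6, 8, 4, 0, 1, 7]
After 8 (swap(0, 7)): [0, 2, 9, 3, 6, 8, 4, 5, 1, 7]
After 9 (swap(7, 4)): [0, 2, 9, 3, 5, 8, 4, 6, 1, 7]
After 10 (rotate_left(5, 8, k=2)): [0, 2, 9, 3, 5, 6, 1, 8, 4, 7]
After 11 (reverse(1, 7)): [0, 8, 1, 6, 5, 3, 9, 2, 4, 7]
After 12 (reverse(8, 9)): [0, 8, 1, 6, 5, 3, 9, 2, 7, 4]
After 13 (reverse(1, 7)): [0, 2, 9, 3, 5, 6, 1, 8, 7, 4]

Answer: 9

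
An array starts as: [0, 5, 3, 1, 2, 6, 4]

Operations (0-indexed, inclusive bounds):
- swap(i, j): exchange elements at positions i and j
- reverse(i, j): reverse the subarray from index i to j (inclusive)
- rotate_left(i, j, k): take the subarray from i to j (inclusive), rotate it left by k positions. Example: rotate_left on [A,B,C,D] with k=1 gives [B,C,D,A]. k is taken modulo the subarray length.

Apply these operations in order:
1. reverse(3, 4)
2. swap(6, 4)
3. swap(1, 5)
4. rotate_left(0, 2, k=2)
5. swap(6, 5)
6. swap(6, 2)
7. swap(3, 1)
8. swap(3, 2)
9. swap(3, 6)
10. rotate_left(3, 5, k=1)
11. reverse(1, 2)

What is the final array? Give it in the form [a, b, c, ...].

After 1 (reverse(3, 4)): [0, 5, 3, 2, 1, 6, 4]
After 2 (swap(6, 4)): [0, 5, 3, 2, 4, 6, 1]
After 3 (swap(1, 5)): [0, 6, 3, 2, 4, 5, 1]
After 4 (rotate_left(0, 2, k=2)): [3, 0, 6, 2, 4, 5, 1]
After 5 (swap(6, 5)): [3, 0, 6, 2, 4, 1, 5]
After 6 (swap(6, 2)): [3, 0, 5, 2, 4, 1, 6]
After 7 (swap(3, 1)): [3, 2, 5, 0, 4, 1, 6]
After 8 (swap(3, 2)): [3, 2, 0, 5, 4, 1, 6]
After 9 (swap(3, 6)): [3, 2, 0, 6, 4, 1, 5]
After 10 (rotate_left(3, 5, k=1)): [3, 2, 0, 4, 1, 6, 5]
After 11 (reverse(1, 2)): [3, 0, 2, 4, 1, 6, 5]

Answer: [3, 0, 2, 4, 1, 6, 5]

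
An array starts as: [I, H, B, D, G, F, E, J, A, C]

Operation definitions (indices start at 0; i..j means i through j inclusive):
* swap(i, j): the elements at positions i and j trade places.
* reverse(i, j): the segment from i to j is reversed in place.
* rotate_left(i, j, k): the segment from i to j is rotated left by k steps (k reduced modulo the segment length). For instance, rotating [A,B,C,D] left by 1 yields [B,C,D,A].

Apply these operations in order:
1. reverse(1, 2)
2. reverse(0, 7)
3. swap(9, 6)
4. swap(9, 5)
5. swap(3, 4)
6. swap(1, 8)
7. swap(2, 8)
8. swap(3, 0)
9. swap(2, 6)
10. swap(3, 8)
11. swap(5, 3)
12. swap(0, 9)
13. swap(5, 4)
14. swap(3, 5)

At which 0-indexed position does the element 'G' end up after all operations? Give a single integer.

After 1 (reverse(1, 2)): [I, B, H, D, G, F, E, J, A, C]
After 2 (reverse(0, 7)): [J, E, F, G, D, H, B, I, A, C]
After 3 (swap(9, 6)): [J, E, F, G, D, H, C, I, A, B]
After 4 (swap(9, 5)): [J, E, F, G, D, B, C, I, A, H]
After 5 (swap(3, 4)): [J, E, F, D, G, B, C, I, A, H]
After 6 (swap(1, 8)): [J, A, F, D, G, B, C, I, E, H]
After 7 (swap(2, 8)): [J, A, E, D, G, B, C, I, F, H]
After 8 (swap(3, 0)): [D, A, E, J, G, B, C, I, F, H]
After 9 (swap(2, 6)): [D, A, C, J, G, B, E, I, F, H]
After 10 (swap(3, 8)): [D, A, C, F, G, B, E, I, J, H]
After 11 (swap(5, 3)): [D, A, C, B, G, F, E, I, J, H]
After 12 (swap(0, 9)): [H, A, C, B, G, F, E, I, J, D]
After 13 (swap(5, 4)): [H, A, C, B, F, G, E, I, J, D]
After 14 (swap(3, 5)): [H, A, C, G, F, B, E, I, J, D]

Answer: 3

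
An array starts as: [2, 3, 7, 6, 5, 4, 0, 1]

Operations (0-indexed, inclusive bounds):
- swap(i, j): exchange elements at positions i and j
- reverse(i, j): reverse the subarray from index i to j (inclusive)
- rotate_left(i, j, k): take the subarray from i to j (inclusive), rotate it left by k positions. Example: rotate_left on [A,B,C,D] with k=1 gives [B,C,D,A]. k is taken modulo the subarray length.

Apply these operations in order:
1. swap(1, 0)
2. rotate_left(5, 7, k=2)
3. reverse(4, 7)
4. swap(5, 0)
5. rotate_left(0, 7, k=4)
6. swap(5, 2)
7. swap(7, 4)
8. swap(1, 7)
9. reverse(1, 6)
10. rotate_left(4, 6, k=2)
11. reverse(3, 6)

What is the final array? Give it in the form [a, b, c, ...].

Answer: [0, 7, 1, 2, 5, 4, 6, 3]

Derivation:
After 1 (swap(1, 0)): [3, 2, 7, 6, 5, 4, 0, 1]
After 2 (rotate_left(5, 7, k=2)): [3, 2, 7, 6, 5, 1, 4, 0]
After 3 (reverse(4, 7)): [3, 2, 7, 6, 0, 4, 1, 5]
After 4 (swap(5, 0)): [4, 2, 7, 6, 0, 3, 1, 5]
After 5 (rotate_left(0, 7, k=4)): [0, 3, 1, 5, 4, 2, 7, 6]
After 6 (swap(5, 2)): [0, 3, 2, 5, 4, 1, 7, 6]
After 7 (swap(7, 4)): [0, 3, 2, 5, 6, 1, 7, 4]
After 8 (swap(1, 7)): [0, 4, 2, 5, 6, 1, 7, 3]
After 9 (reverse(1, 6)): [0, 7, 1, 6, 5, 2, 4, 3]
After 10 (rotate_left(4, 6, k=2)): [0, 7, 1, 6, 4, 5, 2, 3]
After 11 (reverse(3, 6)): [0, 7, 1, 2, 5, 4, 6, 3]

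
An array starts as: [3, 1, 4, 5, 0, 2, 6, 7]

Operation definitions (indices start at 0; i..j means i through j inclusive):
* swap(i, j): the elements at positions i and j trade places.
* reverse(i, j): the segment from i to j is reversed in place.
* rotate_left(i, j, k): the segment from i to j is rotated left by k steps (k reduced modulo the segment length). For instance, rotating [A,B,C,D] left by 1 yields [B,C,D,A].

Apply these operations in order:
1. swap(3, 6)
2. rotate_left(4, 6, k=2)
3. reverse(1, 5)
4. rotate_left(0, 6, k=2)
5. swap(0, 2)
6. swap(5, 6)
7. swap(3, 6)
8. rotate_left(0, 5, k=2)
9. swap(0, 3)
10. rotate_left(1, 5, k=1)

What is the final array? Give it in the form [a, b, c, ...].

After 1 (swap(3, 6)): [3, 1, 4, 6, 0, 2, 5, 7]
After 2 (rotate_left(4, 6, k=2)): [3, 1, 4, 6, 5, 0, 2, 7]
After 3 (reverse(1, 5)): [3, 0, 5, 6, 4, 1, 2, 7]
After 4 (rotate_left(0, 6, k=2)): [5, 6, 4, 1, 2, 3, 0, 7]
After 5 (swap(0, 2)): [4, 6, 5, 1, 2, 3, 0, 7]
After 6 (swap(5, 6)): [4, 6, 5, 1, 2, 0, 3, 7]
After 7 (swap(3, 6)): [4, 6, 5, 3, 2, 0, 1, 7]
After 8 (rotate_left(0, 5, k=2)): [5, 3, 2, 0, 4, 6, 1, 7]
After 9 (swap(0, 3)): [0, 3, 2, 5, 4, 6, 1, 7]
After 10 (rotate_left(1, 5, k=1)): [0, 2, 5, 4, 6, 3, 1, 7]

Answer: [0, 2, 5, 4, 6, 3, 1, 7]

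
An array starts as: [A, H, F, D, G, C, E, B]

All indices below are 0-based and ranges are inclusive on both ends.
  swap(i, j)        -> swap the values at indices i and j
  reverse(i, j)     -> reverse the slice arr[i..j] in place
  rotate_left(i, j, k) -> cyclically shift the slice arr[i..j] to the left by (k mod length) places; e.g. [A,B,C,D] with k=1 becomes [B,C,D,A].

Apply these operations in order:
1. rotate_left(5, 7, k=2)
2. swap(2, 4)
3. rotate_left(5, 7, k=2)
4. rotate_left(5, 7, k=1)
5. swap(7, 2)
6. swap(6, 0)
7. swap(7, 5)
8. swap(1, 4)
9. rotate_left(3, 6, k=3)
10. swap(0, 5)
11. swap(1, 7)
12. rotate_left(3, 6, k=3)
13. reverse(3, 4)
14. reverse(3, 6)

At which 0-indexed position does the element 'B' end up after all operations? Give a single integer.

Answer: 1

Derivation:
After 1 (rotate_left(5, 7, k=2)): [A, H, F, D, G, B, C, E]
After 2 (swap(2, 4)): [A, H, G, D, F, B, C, E]
After 3 (rotate_left(5, 7, k=2)): [A, H, G, D, F, E, B, C]
After 4 (rotate_left(5, 7, k=1)): [A, H, G, D, F, B, C, E]
After 5 (swap(7, 2)): [A, H, E, D, F, B, C, G]
After 6 (swap(6, 0)): [C, H, E, D, F, B, A, G]
After 7 (swap(7, 5)): [C, H, E, D, F, G, A, B]
After 8 (swap(1, 4)): [C, F, E, D, H, G, A, B]
After 9 (rotate_left(3, 6, k=3)): [C, F, E, A, D, H, G, B]
After 10 (swap(0, 5)): [H, F, E, A, D, C, G, B]
After 11 (swap(1, 7)): [H, B, E, A, D, C, G, F]
After 12 (rotate_left(3, 6, k=3)): [H, B, E, G, A, D, C, F]
After 13 (reverse(3, 4)): [H, B, E, A, G, D, C, F]
After 14 (reverse(3, 6)): [H, B, E, C, D, G, A, F]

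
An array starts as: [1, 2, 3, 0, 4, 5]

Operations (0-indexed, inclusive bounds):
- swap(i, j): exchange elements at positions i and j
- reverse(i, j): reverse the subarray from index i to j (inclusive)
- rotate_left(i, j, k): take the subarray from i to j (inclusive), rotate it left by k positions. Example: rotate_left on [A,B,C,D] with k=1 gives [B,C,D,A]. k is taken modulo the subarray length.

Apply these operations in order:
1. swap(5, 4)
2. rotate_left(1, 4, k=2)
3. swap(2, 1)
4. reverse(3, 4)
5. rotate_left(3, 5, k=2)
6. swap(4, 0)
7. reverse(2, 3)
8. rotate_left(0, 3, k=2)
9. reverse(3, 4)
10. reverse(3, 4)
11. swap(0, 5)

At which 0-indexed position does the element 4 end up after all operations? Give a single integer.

After 1 (swap(5, 4)): [1, 2, 3, 0, 5, 4]
After 2 (rotate_left(1, 4, k=2)): [1, 0, 5, 2, 3, 4]
After 3 (swap(2, 1)): [1, 5, 0, 2, 3, 4]
After 4 (reverse(3, 4)): [1, 5, 0, 3, 2, 4]
After 5 (rotate_left(3, 5, k=2)): [1, 5, 0, 4, 3, 2]
After 6 (swap(4, 0)): [3, 5, 0, 4, 1, 2]
After 7 (reverse(2, 3)): [3, 5, 4, 0, 1, 2]
After 8 (rotate_left(0, 3, k=2)): [4, 0, 3, 5, 1, 2]
After 9 (reverse(3, 4)): [4, 0, 3, 1, 5, 2]
After 10 (reverse(3, 4)): [4, 0, 3, 5, 1, 2]
After 11 (swap(0, 5)): [2, 0, 3, 5, 1, 4]

Answer: 5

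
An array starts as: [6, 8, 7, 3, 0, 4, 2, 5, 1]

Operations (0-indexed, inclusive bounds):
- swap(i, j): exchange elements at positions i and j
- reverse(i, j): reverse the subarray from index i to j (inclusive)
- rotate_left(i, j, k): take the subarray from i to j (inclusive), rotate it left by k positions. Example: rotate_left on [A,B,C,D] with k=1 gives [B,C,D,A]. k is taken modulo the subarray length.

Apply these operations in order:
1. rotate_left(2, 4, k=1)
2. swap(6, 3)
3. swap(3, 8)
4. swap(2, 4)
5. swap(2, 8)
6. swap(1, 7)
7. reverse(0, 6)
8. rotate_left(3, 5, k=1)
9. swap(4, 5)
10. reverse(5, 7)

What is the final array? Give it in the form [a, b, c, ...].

After 1 (rotate_left(2, 4, k=1)): [6, 8, 3, 0, 7, 4, 2, 5, 1]
After 2 (swap(6, 3)): [6, 8, 3, 2, 7, 4, 0, 5, 1]
After 3 (swap(3, 8)): [6, 8, 3, 1, 7, 4, 0, 5, 2]
After 4 (swap(2, 4)): [6, 8, 7, 1, 3, 4, 0, 5, 2]
After 5 (swap(2, 8)): [6, 8, 2, 1, 3, 4, 0, 5, 7]
After 6 (swap(1, 7)): [6, 5, 2, 1, 3, 4, 0, 8, 7]
After 7 (reverse(0, 6)): [0, 4, 3, 1, 2, 5, 6, 8, 7]
After 8 (rotate_left(3, 5, k=1)): [0, 4, 3, 2, 5, 1, 6, 8, 7]
After 9 (swap(4, 5)): [0, 4, 3, 2, 1, 5, 6, 8, 7]
After 10 (reverse(5, 7)): [0, 4, 3, 2, 1, 8, 6, 5, 7]

Answer: [0, 4, 3, 2, 1, 8, 6, 5, 7]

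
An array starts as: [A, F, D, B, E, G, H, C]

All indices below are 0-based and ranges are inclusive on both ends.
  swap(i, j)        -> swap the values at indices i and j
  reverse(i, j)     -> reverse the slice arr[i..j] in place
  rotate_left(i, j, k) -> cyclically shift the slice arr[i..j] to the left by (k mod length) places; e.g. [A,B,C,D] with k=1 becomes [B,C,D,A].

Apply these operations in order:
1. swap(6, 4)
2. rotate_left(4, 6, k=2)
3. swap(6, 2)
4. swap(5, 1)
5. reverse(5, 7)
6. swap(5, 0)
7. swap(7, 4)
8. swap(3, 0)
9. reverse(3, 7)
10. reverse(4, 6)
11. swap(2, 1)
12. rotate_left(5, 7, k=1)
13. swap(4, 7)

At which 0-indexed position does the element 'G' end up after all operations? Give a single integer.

Answer: 1

Derivation:
After 1 (swap(6, 4)): [A, F, D, B, H, G, E, C]
After 2 (rotate_left(4, 6, k=2)): [A, F, D, B, E, H, G, C]
After 3 (swap(6, 2)): [A, F, G, B, E, H, D, C]
After 4 (swap(5, 1)): [A, H, G, B, E, F, D, C]
After 5 (reverse(5, 7)): [A, H, G, B, E, C, D, F]
After 6 (swap(5, 0)): [C, H, G, B, E, A, D, F]
After 7 (swap(7, 4)): [C, H, G, B, F, A, D, E]
After 8 (swap(3, 0)): [B, H, G, C, F, A, D, E]
After 9 (reverse(3, 7)): [B, H, G, E, D, A, F, C]
After 10 (reverse(4, 6)): [B, H, G, E, F, A, D, C]
After 11 (swap(2, 1)): [B, G, H, E, F, A, D, C]
After 12 (rotate_left(5, 7, k=1)): [B, G, H, E, F, D, C, A]
After 13 (swap(4, 7)): [B, G, H, E, A, D, C, F]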